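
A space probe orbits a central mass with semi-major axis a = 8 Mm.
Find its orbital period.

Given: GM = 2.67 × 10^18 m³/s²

Convert to SI: a = 8 Mm = 8e+06 m.
Kepler's third law: T = 2π √(a³ / GM).
Substituting a = 8e+06 m and GM = 2.67e+18 m³/s²:
T = 2π √((8e+06)³ / 2.67e+18) s
T ≈ 87.01 s = 1.45 minutes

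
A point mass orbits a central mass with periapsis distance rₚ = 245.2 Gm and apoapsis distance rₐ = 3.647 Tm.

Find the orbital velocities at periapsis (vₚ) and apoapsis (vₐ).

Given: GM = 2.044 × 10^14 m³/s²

Convert to SI: rₚ = 245.2 Gm = 2.452e+11 m; rₐ = 3.647 Tm = 3.647e+12 m.
Use the vis-viva equation v² = GM(2/r − 1/a) with a = (rₚ + rₐ)/2 = (2.452e+11 + 3.647e+12)/2 = 1.9461e+12 m.
vₚ = √(GM · (2/rₚ − 1/a)) = √(2.044e+14 · (2/2.452e+11 − 1/1.9461e+12)) m/s ≈ 39.52 m/s = 39.52 m/s.
vₐ = √(GM · (2/rₐ − 1/a)) = √(2.044e+14 · (2/3.647e+12 − 1/1.9461e+12)) m/s ≈ 2.657 m/s = 2.657 m/s.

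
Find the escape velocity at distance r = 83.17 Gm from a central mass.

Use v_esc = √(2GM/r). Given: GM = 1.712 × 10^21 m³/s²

Convert to SI: r = 83.17 Gm = 8.317e+10 m.
Escape velocity comes from setting total energy to zero: ½v² − GM/r = 0 ⇒ v_esc = √(2GM / r).
v_esc = √(2 · 1.712e+21 / 8.317e+10) m/s ≈ 2.029e+05 m/s = 202.9 km/s.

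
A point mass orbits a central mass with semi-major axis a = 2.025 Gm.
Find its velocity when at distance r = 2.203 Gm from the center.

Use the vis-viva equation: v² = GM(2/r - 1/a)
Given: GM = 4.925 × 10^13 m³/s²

Convert to SI: a = 2.025 Gm = 2.025e+09 m; r = 2.203 Gm = 2.203e+09 m.
Vis-viva: v = √(GM · (2/r − 1/a)).
2/r − 1/a = 2/2.203e+09 − 1/2.025e+09 = 4.14026e-10 m⁻¹.
v = √(4.925e+13 · 4.14026e-10) m/s ≈ 142.8 m/s = 142.8 m/s.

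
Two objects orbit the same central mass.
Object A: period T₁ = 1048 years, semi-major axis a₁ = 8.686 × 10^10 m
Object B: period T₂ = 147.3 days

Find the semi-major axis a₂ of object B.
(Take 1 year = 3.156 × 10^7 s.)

Convert to SI: T₁ = 1048 years = 3.30749e+10 s; T₂ = 147.3 days = 1.27267e+07 s.
Kepler's third law: (T₁/T₂)² = (a₁/a₂)³ ⇒ a₂ = a₁ · (T₂/T₁)^(2/3).
T₂/T₁ = 1.27267e+07 / 3.30749e+10 = 0.000384785.
a₂ = 8.686e+10 · (0.000384785)^(2/3) m ≈ 4.595e+08 m = 4.595 × 10^8 m.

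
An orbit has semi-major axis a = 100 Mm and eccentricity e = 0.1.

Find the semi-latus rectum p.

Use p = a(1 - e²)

Convert to SI: a = 100 Mm = 1e+08 m.
p = a (1 − e²).
p = 1e+08 · (1 − (0.1)²) = 1e+08 · 0.99 ≈ 9.9e+07 m = 99 Mm.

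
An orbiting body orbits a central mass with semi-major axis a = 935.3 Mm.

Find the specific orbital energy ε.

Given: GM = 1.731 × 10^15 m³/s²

Convert to SI: a = 935.3 Mm = 9.353e+08 m.
ε = −GM / (2a).
ε = −1.731e+15 / (2 · 9.353e+08) J/kg ≈ -9.254e+05 J/kg = -925.4 kJ/kg.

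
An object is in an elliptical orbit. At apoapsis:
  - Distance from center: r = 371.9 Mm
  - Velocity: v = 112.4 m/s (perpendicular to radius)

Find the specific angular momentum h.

Convert to SI: r = 371.9 Mm = 3.719e+08 m.
With v perpendicular to r, h = r · v.
h = 3.719e+08 · 112.4 m²/s ≈ 4.18e+10 m²/s.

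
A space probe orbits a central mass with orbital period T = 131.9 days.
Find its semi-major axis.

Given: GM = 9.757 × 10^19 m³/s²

Convert to SI: T = 131.9 days = 1.13962e+07 s.
Invert Kepler's third law: a = (GM · T² / (4π²))^(1/3).
Substituting T = 1.13962e+07 s and GM = 9.757e+19 m³/s²:
a = (9.757e+19 · (1.13962e+07)² / (4π²))^(1/3) m
a ≈ 6.847e+10 m = 68.47 Gm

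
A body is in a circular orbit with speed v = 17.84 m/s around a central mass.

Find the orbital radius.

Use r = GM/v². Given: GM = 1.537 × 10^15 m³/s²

For a circular orbit, v² = GM / r, so r = GM / v².
r = 1.537e+15 / (17.84)² m ≈ 4.829e+12 m = 4.829 × 10^12 m.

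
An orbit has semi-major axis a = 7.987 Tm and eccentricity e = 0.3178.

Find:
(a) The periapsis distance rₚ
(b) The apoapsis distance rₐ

Convert to SI: a = 7.987 Tm = 7.987e+12 m.
(a) rₚ = a(1 − e) = 7.987e+12 · (1 − 0.3178) = 7.987e+12 · 0.6822 ≈ 5.449e+12 m = 5.449 Tm.
(b) rₐ = a(1 + e) = 7.987e+12 · (1 + 0.3178) = 7.987e+12 · 1.3178 ≈ 1.053e+13 m = 10.53 Tm.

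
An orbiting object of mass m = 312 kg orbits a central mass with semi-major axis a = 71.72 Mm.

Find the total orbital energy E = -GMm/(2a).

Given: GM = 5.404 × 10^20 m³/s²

Convert to SI: a = 71.72 Mm = 7.172e+07 m.
E = −GMm / (2a).
E = −5.404e+20 · 312 / (2 · 7.172e+07) J ≈ -1.175e+15 J = -1.175 PJ.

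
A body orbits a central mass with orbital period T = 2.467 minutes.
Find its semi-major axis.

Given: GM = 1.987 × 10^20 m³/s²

Convert to SI: T = 2.467 minutes = 148.02 s.
Invert Kepler's third law: a = (GM · T² / (4π²))^(1/3).
Substituting T = 148.02 s and GM = 1.987e+20 m³/s²:
a = (1.987e+20 · (148.02)² / (4π²))^(1/3) m
a ≈ 4.795e+07 m = 4.795 × 10^7 m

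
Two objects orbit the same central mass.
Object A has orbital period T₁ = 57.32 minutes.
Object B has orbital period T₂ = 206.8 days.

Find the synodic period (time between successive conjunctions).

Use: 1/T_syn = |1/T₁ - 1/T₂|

Convert to SI: T₁ = 57.32 minutes = 3439.2 s; T₂ = 206.8 days = 1.78675e+07 s.
T_syn = |T₁ · T₂ / (T₁ − T₂)|.
T_syn = |3439.2 · 1.78675e+07 / (3439.2 − 1.78675e+07)| s ≈ 3440 s = 57.33 minutes.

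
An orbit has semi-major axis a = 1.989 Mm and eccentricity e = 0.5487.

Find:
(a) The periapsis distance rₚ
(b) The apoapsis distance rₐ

Convert to SI: a = 1.989 Mm = 1.989e+06 m.
(a) rₚ = a(1 − e) = 1.989e+06 · (1 − 0.5487) = 1.989e+06 · 0.4513 ≈ 8.976e+05 m = 897.6 km.
(b) rₐ = a(1 + e) = 1.989e+06 · (1 + 0.5487) = 1.989e+06 · 1.5487 ≈ 3.08e+06 m = 3.08 Mm.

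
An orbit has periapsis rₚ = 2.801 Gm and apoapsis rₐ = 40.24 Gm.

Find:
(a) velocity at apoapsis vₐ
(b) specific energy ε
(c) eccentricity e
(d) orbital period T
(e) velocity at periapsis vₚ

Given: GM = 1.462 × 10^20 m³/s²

Convert to SI: rₚ = 2.801 Gm = 2.801e+09 m; rₐ = 40.24 Gm = 4.024e+10 m.
(a) With a = (rₚ + rₐ)/2 = 2.15205e+10 m, vₐ = √(GM (2/rₐ − 1/a)) = √(1.462e+20 · (2/4.024e+10 − 1/2.15205e+10)) m/s ≈ 2.175e+04 m/s
(b) With a = (rₚ + rₐ)/2 = 2.15205e+10 m, ε = −GM/(2a) = −1.462e+20/(2 · 2.15205e+10) J/kg ≈ -3.397e+09 J/kg
(c) e = (rₐ − rₚ)/(rₐ + rₚ) = (4.024e+10 − 2.801e+09)/(4.024e+10 + 2.801e+09) ≈ 0.8698
(d) With a = (rₚ + rₐ)/2 = 2.15205e+10 m, T = 2π √(a³/GM) = 2π √((2.15205e+10)³/1.462e+20) s ≈ 1.641e+06 s
(e) With a = (rₚ + rₐ)/2 = 2.15205e+10 m, vₚ = √(GM (2/rₚ − 1/a)) = √(1.462e+20 · (2/2.801e+09 − 1/2.15205e+10)) m/s ≈ 3.124e+05 m/s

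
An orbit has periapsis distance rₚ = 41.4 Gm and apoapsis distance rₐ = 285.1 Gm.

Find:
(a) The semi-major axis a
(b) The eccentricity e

Convert to SI: rₚ = 41.4 Gm = 4.14e+10 m; rₐ = 285.1 Gm = 2.851e+11 m.
(a) a = (rₚ + rₐ) / 2 = (4.14e+10 + 2.851e+11) / 2 ≈ 1.632e+11 m = 163.2 Gm.
(b) e = (rₐ − rₚ) / (rₐ + rₚ) = (2.851e+11 − 4.14e+10) / (2.851e+11 + 4.14e+10) ≈ 0.7464.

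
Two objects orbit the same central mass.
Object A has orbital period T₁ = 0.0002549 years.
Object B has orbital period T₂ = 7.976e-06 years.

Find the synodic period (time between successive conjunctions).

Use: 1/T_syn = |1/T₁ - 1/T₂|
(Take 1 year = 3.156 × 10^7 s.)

Convert to SI: T₁ = 0.0002549 years = 8044.64 s; T₂ = 7.976e-06 years = 251.723 s.
T_syn = |T₁ · T₂ / (T₁ − T₂)|.
T_syn = |8044.64 · 251.723 / (8044.64 − 251.723)| s ≈ 259.9 s = 8.234e-06 years.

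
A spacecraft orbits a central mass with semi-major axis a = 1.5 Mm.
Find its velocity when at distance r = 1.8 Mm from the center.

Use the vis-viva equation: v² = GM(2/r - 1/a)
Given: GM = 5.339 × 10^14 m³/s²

Convert to SI: a = 1.5 Mm = 1.5e+06 m; r = 1.8 Mm = 1.8e+06 m.
Vis-viva: v = √(GM · (2/r − 1/a)).
2/r − 1/a = 2/1.8e+06 − 1/1.5e+06 = 4.44444e-07 m⁻¹.
v = √(5.339e+14 · 4.44444e-07) m/s ≈ 1.54e+04 m/s = 15.4 km/s.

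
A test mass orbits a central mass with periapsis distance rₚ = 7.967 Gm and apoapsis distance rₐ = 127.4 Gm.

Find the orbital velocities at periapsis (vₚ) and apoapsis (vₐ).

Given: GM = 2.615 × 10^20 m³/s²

Convert to SI: rₚ = 7.967 Gm = 7.967e+09 m; rₐ = 127.4 Gm = 1.274e+11 m.
Use the vis-viva equation v² = GM(2/r − 1/a) with a = (rₚ + rₐ)/2 = (7.967e+09 + 1.274e+11)/2 = 6.76835e+10 m.
vₚ = √(GM · (2/rₚ − 1/a)) = √(2.615e+20 · (2/7.967e+09 − 1/6.76835e+10)) m/s ≈ 2.486e+05 m/s = 248.6 km/s.
vₐ = √(GM · (2/rₐ − 1/a)) = √(2.615e+20 · (2/1.274e+11 − 1/6.76835e+10)) m/s ≈ 1.554e+04 m/s = 15.54 km/s.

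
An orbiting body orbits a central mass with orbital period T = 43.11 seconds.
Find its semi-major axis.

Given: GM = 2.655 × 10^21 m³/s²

Invert Kepler's third law: a = (GM · T² / (4π²))^(1/3).
Substituting T = 43.11 s and GM = 2.655e+21 m³/s²:
a = (2.655e+21 · (43.11)² / (4π²))^(1/3) m
a ≈ 5e+07 m = 50 Mm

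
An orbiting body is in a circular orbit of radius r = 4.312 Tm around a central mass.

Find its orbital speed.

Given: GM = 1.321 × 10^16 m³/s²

Convert to SI: r = 4.312 Tm = 4.312e+12 m.
For a circular orbit, gravity supplies the centripetal force, so v = √(GM / r).
v = √(1.321e+16 / 4.312e+12) m/s ≈ 55.35 m/s = 55.35 m/s.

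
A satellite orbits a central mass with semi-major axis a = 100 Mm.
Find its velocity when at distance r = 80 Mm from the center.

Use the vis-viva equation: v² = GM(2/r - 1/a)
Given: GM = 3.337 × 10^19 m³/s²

Convert to SI: a = 100 Mm = 1e+08 m; r = 80 Mm = 8e+07 m.
Vis-viva: v = √(GM · (2/r − 1/a)).
2/r − 1/a = 2/8e+07 − 1/1e+08 = 1.5e-08 m⁻¹.
v = √(3.337e+19 · 1.5e-08) m/s ≈ 7.075e+05 m/s = 707.5 km/s.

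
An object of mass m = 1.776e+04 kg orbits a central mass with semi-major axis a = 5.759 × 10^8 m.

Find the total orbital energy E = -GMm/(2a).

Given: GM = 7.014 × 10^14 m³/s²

E = −GMm / (2a).
E = −7.014e+14 · 1.776e+04 / (2 · 5.759e+08) J ≈ -1.082e+10 J = -10.82 GJ.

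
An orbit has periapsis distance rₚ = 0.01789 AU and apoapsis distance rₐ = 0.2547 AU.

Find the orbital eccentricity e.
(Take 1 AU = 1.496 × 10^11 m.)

Convert to SI: rₚ = 0.01789 AU = 2.67634e+09 m; rₐ = 0.2547 AU = 3.81031e+10 m.
e = (rₐ − rₚ) / (rₐ + rₚ).
e = (3.81031e+10 − 2.67634e+09) / (3.81031e+10 + 2.67634e+09) = 3.54268e+10 / 4.07795e+10 ≈ 0.8687.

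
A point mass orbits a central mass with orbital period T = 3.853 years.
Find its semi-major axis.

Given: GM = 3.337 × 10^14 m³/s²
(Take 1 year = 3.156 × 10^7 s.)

Convert to SI: T = 3.853 years = 1.21601e+08 s.
Invert Kepler's third law: a = (GM · T² / (4π²))^(1/3).
Substituting T = 1.21601e+08 s and GM = 3.337e+14 m³/s²:
a = (3.337e+14 · (1.21601e+08)² / (4π²))^(1/3) m
a ≈ 5e+09 m = 5 Gm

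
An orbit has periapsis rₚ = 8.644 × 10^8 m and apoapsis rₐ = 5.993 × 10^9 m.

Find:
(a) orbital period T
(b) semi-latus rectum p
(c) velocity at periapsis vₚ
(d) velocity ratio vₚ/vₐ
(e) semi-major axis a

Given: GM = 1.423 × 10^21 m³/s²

(a) With a = (rₚ + rₐ)/2 = 3.4287e+09 m, T = 2π √(a³/GM) = 2π √((3.4287e+09)³/1.423e+21) s ≈ 3.344e+04 s
(b) From a = (rₚ + rₐ)/2 = 3.4287e+09 m and e = (rₐ − rₚ)/(rₐ + rₚ) = 0.747893, p = a(1 − e²) = 3.4287e+09 · (1 − (0.747893)²) ≈ 1.511e+09 m
(c) With a = (rₚ + rₐ)/2 = 3.4287e+09 m, vₚ = √(GM (2/rₚ − 1/a)) = √(1.423e+21 · (2/8.644e+08 − 1/3.4287e+09)) m/s ≈ 1.696e+06 m/s
(d) Conservation of angular momentum (rₚvₚ = rₐvₐ) gives vₚ/vₐ = rₐ/rₚ = 5.993e+09/8.644e+08 ≈ 6.933
(e) a = (rₚ + rₐ)/2 = (8.644e+08 + 5.993e+09)/2 ≈ 3.429e+09 m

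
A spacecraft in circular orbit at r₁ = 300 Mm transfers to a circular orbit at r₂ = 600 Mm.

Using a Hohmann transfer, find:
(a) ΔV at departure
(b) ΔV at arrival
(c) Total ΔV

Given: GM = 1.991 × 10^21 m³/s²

Convert to SI: r₁ = 300 Mm = 3e+08 m; r₂ = 600 Mm = 6e+08 m.
Transfer semi-major axis: a_t = (r₁ + r₂)/2 = (3e+08 + 6e+08)/2 = 4.5e+08 m.
Circular speeds: v₁ = √(GM/r₁) = 2.57617e+06 m/s, v₂ = √(GM/r₂) = 1.82163e+06 m/s.
Transfer speeds (vis-viva v² = GM(2/r − 1/a_t)): v₁ᵗ = 2.97471e+06 m/s, v₂ᵗ = 1.48735e+06 m/s.
(a) ΔV₁ = |v₁ᵗ − v₁| ≈ 3.985e+05 m/s = 398.5 km/s.
(b) ΔV₂ = |v₂ − v₂ᵗ| ≈ 3.343e+05 m/s = 334.3 km/s.
(c) ΔV_total = ΔV₁ + ΔV₂ ≈ 7.328e+05 m/s = 732.8 km/s.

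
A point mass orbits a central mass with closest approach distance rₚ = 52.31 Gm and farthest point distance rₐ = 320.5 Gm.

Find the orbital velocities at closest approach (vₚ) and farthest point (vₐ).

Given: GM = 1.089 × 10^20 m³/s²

Convert to SI: rₚ = 52.31 Gm = 5.231e+10 m; rₐ = 320.5 Gm = 3.205e+11 m.
Use the vis-viva equation v² = GM(2/r − 1/a) with a = (rₚ + rₐ)/2 = (5.231e+10 + 3.205e+11)/2 = 1.86405e+11 m.
vₚ = √(GM · (2/rₚ − 1/a)) = √(1.089e+20 · (2/5.231e+10 − 1/1.86405e+11)) m/s ≈ 5.983e+04 m/s = 59.83 km/s.
vₐ = √(GM · (2/rₐ − 1/a)) = √(1.089e+20 · (2/3.205e+11 − 1/1.86405e+11)) m/s ≈ 9765 m/s = 9.765 km/s.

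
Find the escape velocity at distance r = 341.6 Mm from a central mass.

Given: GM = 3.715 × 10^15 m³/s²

Convert to SI: r = 341.6 Mm = 3.416e+08 m.
Escape velocity comes from setting total energy to zero: ½v² − GM/r = 0 ⇒ v_esc = √(2GM / r).
v_esc = √(2 · 3.715e+15 / 3.416e+08) m/s ≈ 4664 m/s = 4.664 km/s.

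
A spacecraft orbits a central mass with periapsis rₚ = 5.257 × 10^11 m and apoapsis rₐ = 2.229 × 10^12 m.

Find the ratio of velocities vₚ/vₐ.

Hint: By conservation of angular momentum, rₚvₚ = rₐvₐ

Conservation of angular momentum gives rₚvₚ = rₐvₐ, so vₚ/vₐ = rₐ/rₚ.
vₚ/vₐ = 2.229e+12 / 5.257e+11 ≈ 4.24.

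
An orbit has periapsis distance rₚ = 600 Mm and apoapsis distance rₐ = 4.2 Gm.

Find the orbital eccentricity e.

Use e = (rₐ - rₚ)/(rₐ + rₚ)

Convert to SI: rₚ = 600 Mm = 6e+08 m; rₐ = 4.2 Gm = 4.2e+09 m.
e = (rₐ − rₚ) / (rₐ + rₚ).
e = (4.2e+09 − 6e+08) / (4.2e+09 + 6e+08) = 3.6e+09 / 4.8e+09 ≈ 0.75.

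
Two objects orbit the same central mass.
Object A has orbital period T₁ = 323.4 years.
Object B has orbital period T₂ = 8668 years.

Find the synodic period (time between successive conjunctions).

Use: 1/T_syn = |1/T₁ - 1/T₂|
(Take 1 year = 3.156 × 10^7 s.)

Convert to SI: T₁ = 323.4 years = 1.02065e+10 s; T₂ = 8668 years = 2.73562e+11 s.
T_syn = |T₁ · T₂ / (T₁ − T₂)|.
T_syn = |1.02065e+10 · 2.73562e+11 / (1.02065e+10 − 2.73562e+11)| s ≈ 1.06e+10 s = 335.9 years.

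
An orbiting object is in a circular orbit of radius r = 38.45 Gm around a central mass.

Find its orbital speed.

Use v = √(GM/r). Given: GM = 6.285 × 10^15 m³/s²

Convert to SI: r = 38.45 Gm = 3.845e+10 m.
For a circular orbit, gravity supplies the centripetal force, so v = √(GM / r).
v = √(6.285e+15 / 3.845e+10) m/s ≈ 404.3 m/s = 404.3 m/s.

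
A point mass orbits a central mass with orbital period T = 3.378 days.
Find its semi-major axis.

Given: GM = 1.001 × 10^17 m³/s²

Convert to SI: T = 3.378 days = 291859 s.
Invert Kepler's third law: a = (GM · T² / (4π²))^(1/3).
Substituting T = 291859 s and GM = 1.001e+17 m³/s²:
a = (1.001e+17 · (291859)² / (4π²))^(1/3) m
a ≈ 6e+08 m = 600 Mm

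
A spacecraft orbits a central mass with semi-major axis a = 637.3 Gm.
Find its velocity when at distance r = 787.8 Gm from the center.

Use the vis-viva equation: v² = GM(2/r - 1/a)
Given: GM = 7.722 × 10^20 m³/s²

Convert to SI: a = 637.3 Gm = 6.373e+11 m; r = 787.8 Gm = 7.878e+11 m.
Vis-viva: v = √(GM · (2/r − 1/a)).
2/r − 1/a = 2/7.878e+11 − 1/6.373e+11 = 9.69596e-13 m⁻¹.
v = √(7.722e+20 · 9.69596e-13) m/s ≈ 2.736e+04 m/s = 27.36 km/s.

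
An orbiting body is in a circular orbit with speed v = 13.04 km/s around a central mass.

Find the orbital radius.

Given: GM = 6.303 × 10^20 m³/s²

Convert to SI: v = 13.04 km/s = 13040 m/s.
For a circular orbit, v² = GM / r, so r = GM / v².
r = 6.303e+20 / (13040)² m ≈ 3.707e+12 m = 3.707 × 10^12 m.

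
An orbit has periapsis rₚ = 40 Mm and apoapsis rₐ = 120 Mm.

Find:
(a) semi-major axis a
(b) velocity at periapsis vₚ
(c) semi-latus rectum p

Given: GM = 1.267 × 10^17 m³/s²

Convert to SI: rₚ = 40 Mm = 4e+07 m; rₐ = 120 Mm = 1.2e+08 m.
(a) a = (rₚ + rₐ)/2 = (4e+07 + 1.2e+08)/2 ≈ 8e+07 m
(b) With a = (rₚ + rₐ)/2 = 8e+07 m, vₚ = √(GM (2/rₚ − 1/a)) = √(1.267e+17 · (2/4e+07 − 1/8e+07)) m/s ≈ 6.893e+04 m/s
(c) From a = (rₚ + rₐ)/2 = 8e+07 m and e = (rₐ − rₚ)/(rₐ + rₚ) = 0.5, p = a(1 − e²) = 8e+07 · (1 − (0.5)²) ≈ 6e+07 m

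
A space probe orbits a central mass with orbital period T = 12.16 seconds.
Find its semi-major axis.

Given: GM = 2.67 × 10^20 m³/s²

Invert Kepler's third law: a = (GM · T² / (4π²))^(1/3).
Substituting T = 12.16 s and GM = 2.67e+20 m³/s²:
a = (2.67e+20 · (12.16)² / (4π²))^(1/3) m
a ≈ 1e+07 m = 10 Mm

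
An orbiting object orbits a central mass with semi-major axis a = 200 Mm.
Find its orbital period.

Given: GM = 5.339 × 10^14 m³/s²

Convert to SI: a = 200 Mm = 2e+08 m.
Kepler's third law: T = 2π √(a³ / GM).
Substituting a = 2e+08 m and GM = 5.339e+14 m³/s²:
T = 2π √((2e+08)³ / 5.339e+14) s
T ≈ 7.691e+05 s = 8.902 days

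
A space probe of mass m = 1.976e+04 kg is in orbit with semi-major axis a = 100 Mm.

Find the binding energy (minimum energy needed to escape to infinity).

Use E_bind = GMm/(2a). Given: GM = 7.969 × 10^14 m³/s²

Convert to SI: a = 100 Mm = 1e+08 m.
Total orbital energy is E = −GMm/(2a); binding energy is E_bind = −E = GMm/(2a).
E_bind = 7.969e+14 · 1.976e+04 / (2 · 1e+08) J ≈ 7.873e+10 J = 78.73 GJ.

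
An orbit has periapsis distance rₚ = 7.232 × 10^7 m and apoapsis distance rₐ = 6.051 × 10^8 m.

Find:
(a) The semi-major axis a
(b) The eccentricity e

(a) a = (rₚ + rₐ) / 2 = (7.232e+07 + 6.051e+08) / 2 ≈ 3.387e+08 m = 3.387 × 10^8 m.
(b) e = (rₐ − rₚ) / (rₐ + rₚ) = (6.051e+08 − 7.232e+07) / (6.051e+08 + 7.232e+07) ≈ 0.7865.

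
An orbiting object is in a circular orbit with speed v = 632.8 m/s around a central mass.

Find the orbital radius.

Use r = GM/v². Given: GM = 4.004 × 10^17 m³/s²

For a circular orbit, v² = GM / r, so r = GM / v².
r = 4.004e+17 / (632.8)² m ≈ 9.999e+11 m = 999.9 Gm.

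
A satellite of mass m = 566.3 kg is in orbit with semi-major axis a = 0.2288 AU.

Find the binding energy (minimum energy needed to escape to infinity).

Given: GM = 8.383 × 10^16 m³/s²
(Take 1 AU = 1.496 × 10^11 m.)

Convert to SI: a = 0.2288 AU = 3.42285e+10 m.
Total orbital energy is E = −GMm/(2a); binding energy is E_bind = −E = GMm/(2a).
E_bind = 8.383e+16 · 566.3 / (2 · 3.42285e+10) J ≈ 6.935e+08 J = 693.5 MJ.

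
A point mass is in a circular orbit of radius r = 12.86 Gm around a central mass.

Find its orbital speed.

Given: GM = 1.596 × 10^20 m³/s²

Convert to SI: r = 12.86 Gm = 1.286e+10 m.
For a circular orbit, gravity supplies the centripetal force, so v = √(GM / r).
v = √(1.596e+20 / 1.286e+10) m/s ≈ 1.114e+05 m/s = 111.4 km/s.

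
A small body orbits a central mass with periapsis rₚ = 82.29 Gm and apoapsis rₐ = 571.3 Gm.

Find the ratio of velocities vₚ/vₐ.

Convert to SI: rₚ = 82.29 Gm = 8.229e+10 m; rₐ = 571.3 Gm = 5.713e+11 m.
Conservation of angular momentum gives rₚvₚ = rₐvₐ, so vₚ/vₐ = rₐ/rₚ.
vₚ/vₐ = 5.713e+11 / 8.229e+10 ≈ 6.943.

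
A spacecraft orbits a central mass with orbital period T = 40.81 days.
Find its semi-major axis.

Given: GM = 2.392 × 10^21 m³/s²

Convert to SI: T = 40.81 days = 3.52598e+06 s.
Invert Kepler's third law: a = (GM · T² / (4π²))^(1/3).
Substituting T = 3.52598e+06 s and GM = 2.392e+21 m³/s²:
a = (2.392e+21 · (3.52598e+06)² / (4π²))^(1/3) m
a ≈ 9.099e+10 m = 90.99 Gm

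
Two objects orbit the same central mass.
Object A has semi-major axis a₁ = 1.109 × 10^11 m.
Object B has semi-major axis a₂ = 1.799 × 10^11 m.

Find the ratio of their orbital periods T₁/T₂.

From Kepler's third law, (T₁/T₂)² = (a₁/a₂)³, so T₁/T₂ = (a₁/a₂)^(3/2).
a₁/a₂ = 1.109e+11 / 1.799e+11 = 0.616454.
T₁/T₂ = (0.616454)^(3/2) ≈ 0.484.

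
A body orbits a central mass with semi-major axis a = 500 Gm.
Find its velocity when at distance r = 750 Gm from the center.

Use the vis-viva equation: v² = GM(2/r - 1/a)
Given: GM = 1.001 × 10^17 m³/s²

Convert to SI: a = 500 Gm = 5e+11 m; r = 750 Gm = 7.5e+11 m.
Vis-viva: v = √(GM · (2/r − 1/a)).
2/r − 1/a = 2/7.5e+11 − 1/5e+11 = 6.66667e-13 m⁻¹.
v = √(1.001e+17 · 6.66667e-13) m/s ≈ 258.3 m/s = 258.3 m/s.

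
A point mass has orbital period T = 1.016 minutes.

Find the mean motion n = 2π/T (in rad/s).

Convert to SI: T = 1.016 minutes = 60.96 s.
n = 2π / T.
n = 2π / 60.96 s ≈ 0.1031 rad/s.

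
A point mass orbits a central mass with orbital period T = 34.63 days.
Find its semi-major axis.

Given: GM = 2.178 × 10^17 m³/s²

Convert to SI: T = 34.63 days = 2.99203e+06 s.
Invert Kepler's third law: a = (GM · T² / (4π²))^(1/3).
Substituting T = 2.99203e+06 s and GM = 2.178e+17 m³/s²:
a = (2.178e+17 · (2.99203e+06)² / (4π²))^(1/3) m
a ≈ 3.669e+09 m = 3.669 Gm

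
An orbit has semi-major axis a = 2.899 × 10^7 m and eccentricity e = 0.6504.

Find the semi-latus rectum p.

p = a (1 − e²).
p = 2.899e+07 · (1 − (0.6504)²) = 2.899e+07 · 0.57698 ≈ 1.673e+07 m = 1.673 × 10^7 m.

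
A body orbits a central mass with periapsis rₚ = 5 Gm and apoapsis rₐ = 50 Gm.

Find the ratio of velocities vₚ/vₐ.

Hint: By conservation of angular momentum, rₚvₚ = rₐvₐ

Convert to SI: rₚ = 5 Gm = 5e+09 m; rₐ = 50 Gm = 5e+10 m.
Conservation of angular momentum gives rₚvₚ = rₐvₐ, so vₚ/vₐ = rₐ/rₚ.
vₚ/vₐ = 5e+10 / 5e+09 ≈ 10.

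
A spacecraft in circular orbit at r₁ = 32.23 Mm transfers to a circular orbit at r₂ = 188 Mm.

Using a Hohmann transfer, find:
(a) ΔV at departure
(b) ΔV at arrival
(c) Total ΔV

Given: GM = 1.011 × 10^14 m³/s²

Convert to SI: r₁ = 32.23 Mm = 3.223e+07 m; r₂ = 188 Mm = 1.88e+08 m.
Transfer semi-major axis: a_t = (r₁ + r₂)/2 = (3.223e+07 + 1.88e+08)/2 = 1.10115e+08 m.
Circular speeds: v₁ = √(GM/r₁) = 1771.11 m/s, v₂ = √(GM/r₂) = 733.325 m/s.
Transfer speeds (vis-viva v² = GM(2/r − 1/a_t)): v₁ᵗ = 2314.2 m/s, v₂ᵗ = 396.738 m/s.
(a) ΔV₁ = |v₁ᵗ − v₁| ≈ 543.1 m/s = 543.1 m/s.
(b) ΔV₂ = |v₂ − v₂ᵗ| ≈ 336.6 m/s = 336.6 m/s.
(c) ΔV_total = ΔV₁ + ΔV₂ ≈ 879.7 m/s = 879.7 m/s.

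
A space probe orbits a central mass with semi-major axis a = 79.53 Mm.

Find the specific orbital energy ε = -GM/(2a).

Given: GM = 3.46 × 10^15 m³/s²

Convert to SI: a = 79.53 Mm = 7.953e+07 m.
ε = −GM / (2a).
ε = −3.46e+15 / (2 · 7.953e+07) J/kg ≈ -2.175e+07 J/kg = -21.75 MJ/kg.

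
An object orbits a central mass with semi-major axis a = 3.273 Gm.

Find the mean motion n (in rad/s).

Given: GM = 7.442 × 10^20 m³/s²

Convert to SI: a = 3.273 Gm = 3.273e+09 m.
n = √(GM / a³).
n = √(7.442e+20 / (3.273e+09)³) rad/s ≈ 0.0001457 rad/s.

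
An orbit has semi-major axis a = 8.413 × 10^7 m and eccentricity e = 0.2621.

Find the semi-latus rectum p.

p = a (1 − e²).
p = 8.413e+07 · (1 − (0.2621)²) = 8.413e+07 · 0.931304 ≈ 7.835e+07 m = 7.835 × 10^7 m.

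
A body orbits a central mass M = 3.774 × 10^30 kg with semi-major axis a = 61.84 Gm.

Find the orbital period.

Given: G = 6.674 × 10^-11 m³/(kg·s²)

Convert to SI: a = 61.84 Gm = 6.184e+10 m.
GM = G · M = 6.674e-11 · 3.774e+30 = 2.51877e+20 m³/s².
Kepler's third law: T = 2π √(a³ / GM).
Substituting a = 6.184e+10 m and GM = 2.51877e+20 m³/s²:
T = 2π √((6.184e+10)³ / 2.51877e+20) s
T ≈ 6.088e+06 s = 70.47 days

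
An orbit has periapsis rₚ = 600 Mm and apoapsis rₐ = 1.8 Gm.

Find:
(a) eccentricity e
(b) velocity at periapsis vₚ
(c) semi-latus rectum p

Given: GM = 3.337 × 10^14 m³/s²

Convert to SI: rₚ = 600 Mm = 6e+08 m; rₐ = 1.8 Gm = 1.8e+09 m.
(a) e = (rₐ − rₚ)/(rₐ + rₚ) = (1.8e+09 − 6e+08)/(1.8e+09 + 6e+08) ≈ 0.5
(b) With a = (rₚ + rₐ)/2 = 1.2e+09 m, vₚ = √(GM (2/rₚ − 1/a)) = √(3.337e+14 · (2/6e+08 − 1/1.2e+09)) m/s ≈ 913.4 m/s
(c) From a = (rₚ + rₐ)/2 = 1.2e+09 m and e = (rₐ − rₚ)/(rₐ + rₚ) = 0.5, p = a(1 − e²) = 1.2e+09 · (1 − (0.5)²) ≈ 9e+08 m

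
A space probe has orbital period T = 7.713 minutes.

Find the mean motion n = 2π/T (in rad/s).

Convert to SI: T = 7.713 minutes = 462.78 s.
n = 2π / T.
n = 2π / 462.78 s ≈ 0.01358 rad/s.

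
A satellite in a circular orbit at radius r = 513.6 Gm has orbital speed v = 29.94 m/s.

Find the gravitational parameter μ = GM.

Convert to SI: r = 513.6 Gm = 5.136e+11 m.
For a circular orbit v² = GM/r, so GM = v² · r.
GM = (29.94)² · 5.136e+11 m³/s² ≈ 4.604e+14 m³/s² = 4.604 × 10^14 m³/s².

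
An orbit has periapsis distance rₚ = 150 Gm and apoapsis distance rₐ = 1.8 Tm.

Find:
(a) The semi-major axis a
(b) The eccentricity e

Convert to SI: rₚ = 150 Gm = 1.5e+11 m; rₐ = 1.8 Tm = 1.8e+12 m.
(a) a = (rₚ + rₐ) / 2 = (1.5e+11 + 1.8e+12) / 2 ≈ 9.75e+11 m = 975 Gm.
(b) e = (rₐ − rₚ) / (rₐ + rₚ) = (1.8e+12 − 1.5e+11) / (1.8e+12 + 1.5e+11) ≈ 0.8462.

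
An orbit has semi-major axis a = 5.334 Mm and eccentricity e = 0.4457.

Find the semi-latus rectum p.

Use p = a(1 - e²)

Convert to SI: a = 5.334 Mm = 5.334e+06 m.
p = a (1 − e²).
p = 5.334e+06 · (1 − (0.4457)²) = 5.334e+06 · 0.801352 ≈ 4.274e+06 m = 4.274 Mm.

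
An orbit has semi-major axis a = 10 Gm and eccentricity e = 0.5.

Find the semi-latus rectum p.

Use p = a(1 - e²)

Convert to SI: a = 10 Gm = 1e+10 m.
p = a (1 − e²).
p = 1e+10 · (1 − (0.5)²) = 1e+10 · 0.75 ≈ 7.5e+09 m = 7.5 Gm.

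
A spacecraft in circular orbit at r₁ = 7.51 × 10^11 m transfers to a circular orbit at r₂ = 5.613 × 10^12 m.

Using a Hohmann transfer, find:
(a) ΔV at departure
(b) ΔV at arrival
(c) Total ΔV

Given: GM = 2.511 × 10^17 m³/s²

Transfer semi-major axis: a_t = (r₁ + r₂)/2 = (7.51e+11 + 5.613e+12)/2 = 3.182e+12 m.
Circular speeds: v₁ = √(GM/r₁) = 578.234 m/s, v₂ = √(GM/r₂) = 211.508 m/s.
Transfer speeds (vis-viva v² = GM(2/r − 1/a_t)): v₁ᵗ = 767.982 m/s, v₂ᵗ = 102.753 m/s.
(a) ΔV₁ = |v₁ᵗ − v₁| ≈ 189.7 m/s = 189.7 m/s.
(b) ΔV₂ = |v₂ − v₂ᵗ| ≈ 108.8 m/s = 108.8 m/s.
(c) ΔV_total = ΔV₁ + ΔV₂ ≈ 298.5 m/s = 298.5 m/s.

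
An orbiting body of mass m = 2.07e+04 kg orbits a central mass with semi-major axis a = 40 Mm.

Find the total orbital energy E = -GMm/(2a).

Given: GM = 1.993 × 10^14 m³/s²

Convert to SI: a = 40 Mm = 4e+07 m.
E = −GMm / (2a).
E = −1.993e+14 · 2.07e+04 / (2 · 4e+07) J ≈ -5.157e+10 J = -51.57 GJ.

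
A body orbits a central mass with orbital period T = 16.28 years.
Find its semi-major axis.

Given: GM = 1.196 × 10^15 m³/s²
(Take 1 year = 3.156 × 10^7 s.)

Convert to SI: T = 16.28 years = 5.13797e+08 s.
Invert Kepler's third law: a = (GM · T² / (4π²))^(1/3).
Substituting T = 5.13797e+08 s and GM = 1.196e+15 m³/s²:
a = (1.196e+15 · (5.13797e+08)² / (4π²))^(1/3) m
a ≈ 2e+10 m = 20 Gm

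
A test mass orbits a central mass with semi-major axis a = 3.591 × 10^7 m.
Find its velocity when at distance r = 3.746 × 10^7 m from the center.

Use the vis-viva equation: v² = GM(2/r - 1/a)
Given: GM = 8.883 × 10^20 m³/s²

Vis-viva: v = √(GM · (2/r − 1/a)).
2/r − 1/a = 2/3.746e+07 − 1/3.591e+07 = 2.55429e-08 m⁻¹.
v = √(8.883e+20 · 2.55429e-08) m/s ≈ 4.763e+06 m/s = 4763 km/s.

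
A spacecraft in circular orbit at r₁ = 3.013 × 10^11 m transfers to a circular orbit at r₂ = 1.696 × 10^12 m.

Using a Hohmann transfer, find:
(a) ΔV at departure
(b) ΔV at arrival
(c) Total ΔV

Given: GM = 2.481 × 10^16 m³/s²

Transfer semi-major axis: a_t = (r₁ + r₂)/2 = (3.013e+11 + 1.696e+12)/2 = 9.9865e+11 m.
Circular speeds: v₁ = √(GM/r₁) = 286.955 m/s, v₂ = √(GM/r₂) = 120.948 m/s.
Transfer speeds (vis-viva v² = GM(2/r − 1/a_t)): v₁ᵗ = 373.956 m/s, v₂ᵗ = 66.4345 m/s.
(a) ΔV₁ = |v₁ᵗ − v₁| ≈ 87 m/s = 87 m/s.
(b) ΔV₂ = |v₂ − v₂ᵗ| ≈ 54.51 m/s = 54.51 m/s.
(c) ΔV_total = ΔV₁ + ΔV₂ ≈ 141.5 m/s = 141.5 m/s.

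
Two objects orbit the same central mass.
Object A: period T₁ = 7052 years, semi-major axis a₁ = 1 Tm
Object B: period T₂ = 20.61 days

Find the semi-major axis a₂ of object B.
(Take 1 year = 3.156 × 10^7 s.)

Convert to SI: T₁ = 7052 years = 2.22561e+11 s; a₁ = 1 Tm = 1e+12 m; T₂ = 20.61 days = 1.7807e+06 s.
Kepler's third law: (T₁/T₂)² = (a₁/a₂)³ ⇒ a₂ = a₁ · (T₂/T₁)^(2/3).
T₂/T₁ = 1.7807e+06 / 2.22561e+11 = 8.00097e-06.
a₂ = 1e+12 · (8.00097e-06)^(2/3) m ≈ 4e+08 m = 400 Mm.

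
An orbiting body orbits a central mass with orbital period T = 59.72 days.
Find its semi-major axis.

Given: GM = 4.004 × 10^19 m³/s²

Convert to SI: T = 59.72 days = 5.15981e+06 s.
Invert Kepler's third law: a = (GM · T² / (4π²))^(1/3).
Substituting T = 5.15981e+06 s and GM = 4.004e+19 m³/s²:
a = (4.004e+19 · (5.15981e+06)² / (4π²))^(1/3) m
a ≈ 3e+10 m = 30 Gm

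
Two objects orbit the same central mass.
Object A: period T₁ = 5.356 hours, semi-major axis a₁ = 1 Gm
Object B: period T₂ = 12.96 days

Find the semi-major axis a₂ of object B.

Convert to SI: T₁ = 5.356 hours = 19281.6 s; a₁ = 1 Gm = 1e+09 m; T₂ = 12.96 days = 1.11974e+06 s.
Kepler's third law: (T₁/T₂)² = (a₁/a₂)³ ⇒ a₂ = a₁ · (T₂/T₁)^(2/3).
T₂/T₁ = 1.11974e+06 / 19281.6 = 58.0732.
a₂ = 1e+09 · (58.0732)^(2/3) m ≈ 1.5e+10 m = 15 Gm.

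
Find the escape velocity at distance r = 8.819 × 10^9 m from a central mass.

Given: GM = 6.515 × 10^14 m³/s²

Escape velocity comes from setting total energy to zero: ½v² − GM/r = 0 ⇒ v_esc = √(2GM / r).
v_esc = √(2 · 6.515e+14 / 8.819e+09) m/s ≈ 384.4 m/s = 384.4 m/s.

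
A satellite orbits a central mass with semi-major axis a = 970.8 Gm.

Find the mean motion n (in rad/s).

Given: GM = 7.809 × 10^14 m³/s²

Convert to SI: a = 970.8 Gm = 9.708e+11 m.
n = √(GM / a³).
n = √(7.809e+14 / (9.708e+11)³) rad/s ≈ 2.921e-11 rad/s.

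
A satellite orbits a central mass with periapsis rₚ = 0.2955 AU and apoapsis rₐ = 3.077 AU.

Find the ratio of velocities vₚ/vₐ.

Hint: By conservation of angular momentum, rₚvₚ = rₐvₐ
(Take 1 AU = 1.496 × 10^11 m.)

Convert to SI: rₚ = 0.2955 AU = 4.42068e+10 m; rₐ = 3.077 AU = 4.60319e+11 m.
Conservation of angular momentum gives rₚvₚ = rₐvₐ, so vₚ/vₐ = rₐ/rₚ.
vₚ/vₐ = 4.60319e+11 / 4.42068e+10 ≈ 10.41.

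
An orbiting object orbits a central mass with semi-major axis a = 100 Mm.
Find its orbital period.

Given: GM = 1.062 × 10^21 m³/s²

Convert to SI: a = 100 Mm = 1e+08 m.
Kepler's third law: T = 2π √(a³ / GM).
Substituting a = 1e+08 m and GM = 1.062e+21 m³/s²:
T = 2π √((1e+08)³ / 1.062e+21) s
T ≈ 192.8 s = 3.213 minutes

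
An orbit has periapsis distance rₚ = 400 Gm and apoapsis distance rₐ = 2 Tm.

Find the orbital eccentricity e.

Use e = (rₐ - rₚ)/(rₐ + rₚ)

Convert to SI: rₚ = 400 Gm = 4e+11 m; rₐ = 2 Tm = 2e+12 m.
e = (rₐ − rₚ) / (rₐ + rₚ).
e = (2e+12 − 4e+11) / (2e+12 + 4e+11) = 1.6e+12 / 2.4e+12 ≈ 0.6667.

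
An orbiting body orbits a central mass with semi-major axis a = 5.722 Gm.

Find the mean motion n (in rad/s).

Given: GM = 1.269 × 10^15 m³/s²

Convert to SI: a = 5.722 Gm = 5.722e+09 m.
n = √(GM / a³).
n = √(1.269e+15 / (5.722e+09)³) rad/s ≈ 8.23e-08 rad/s.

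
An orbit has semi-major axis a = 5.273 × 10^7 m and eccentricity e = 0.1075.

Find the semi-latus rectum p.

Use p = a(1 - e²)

p = a (1 − e²).
p = 5.273e+07 · (1 − (0.1075)²) = 5.273e+07 · 0.988444 ≈ 5.212e+07 m = 5.212 × 10^7 m.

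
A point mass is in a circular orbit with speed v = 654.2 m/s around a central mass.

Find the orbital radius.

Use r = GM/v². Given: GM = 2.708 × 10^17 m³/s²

For a circular orbit, v² = GM / r, so r = GM / v².
r = 2.708e+17 / (654.2)² m ≈ 6.327e+11 m = 632.7 Gm.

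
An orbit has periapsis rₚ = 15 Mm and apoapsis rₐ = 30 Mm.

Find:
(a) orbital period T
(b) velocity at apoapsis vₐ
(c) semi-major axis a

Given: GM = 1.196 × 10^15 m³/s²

Convert to SI: rₚ = 15 Mm = 1.5e+07 m; rₐ = 30 Mm = 3e+07 m.
(a) With a = (rₚ + rₐ)/2 = 2.25e+07 m, T = 2π √(a³/GM) = 2π √((2.25e+07)³/1.196e+15) s ≈ 1.939e+04 s
(b) With a = (rₚ + rₐ)/2 = 2.25e+07 m, vₐ = √(GM (2/rₐ − 1/a)) = √(1.196e+15 · (2/3e+07 − 1/2.25e+07)) m/s ≈ 5155 m/s
(c) a = (rₚ + rₐ)/2 = (1.5e+07 + 3e+07)/2 ≈ 2.25e+07 m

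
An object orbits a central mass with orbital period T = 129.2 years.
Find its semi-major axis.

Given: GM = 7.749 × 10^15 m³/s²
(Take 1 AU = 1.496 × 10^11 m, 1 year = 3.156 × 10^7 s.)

Convert to SI: T = 129.2 years = 4.07755e+09 s.
Invert Kepler's third law: a = (GM · T² / (4π²))^(1/3).
Substituting T = 4.07755e+09 s and GM = 7.749e+15 m³/s²:
a = (7.749e+15 · (4.07755e+09)² / (4π²))^(1/3) m
a ≈ 1.483e+11 m = 0.9915 AU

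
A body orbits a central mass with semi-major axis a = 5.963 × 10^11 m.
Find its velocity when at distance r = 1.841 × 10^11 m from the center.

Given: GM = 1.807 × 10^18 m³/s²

Vis-viva: v = √(GM · (2/r − 1/a)).
2/r − 1/a = 2/1.841e+11 − 1/5.963e+11 = 9.18665e-12 m⁻¹.
v = √(1.807e+18 · 9.18665e-12) m/s ≈ 4074 m/s = 4.074 km/s.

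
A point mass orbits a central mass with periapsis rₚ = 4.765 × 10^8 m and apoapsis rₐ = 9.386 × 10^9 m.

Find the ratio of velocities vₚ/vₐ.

Conservation of angular momentum gives rₚvₚ = rₐvₐ, so vₚ/vₐ = rₐ/rₚ.
vₚ/vₐ = 9.386e+09 / 4.765e+08 ≈ 19.7.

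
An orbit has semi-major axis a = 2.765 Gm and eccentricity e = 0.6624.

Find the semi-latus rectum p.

Convert to SI: a = 2.765 Gm = 2.765e+09 m.
p = a (1 − e²).
p = 2.765e+09 · (1 − (0.6624)²) = 2.765e+09 · 0.561226 ≈ 1.552e+09 m = 1.552 Gm.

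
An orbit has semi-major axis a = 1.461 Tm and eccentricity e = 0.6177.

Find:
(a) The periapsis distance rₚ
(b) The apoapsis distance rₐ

Convert to SI: a = 1.461 Tm = 1.461e+12 m.
(a) rₚ = a(1 − e) = 1.461e+12 · (1 − 0.6177) = 1.461e+12 · 0.3823 ≈ 5.585e+11 m = 558.5 Gm.
(b) rₐ = a(1 + e) = 1.461e+12 · (1 + 0.6177) = 1.461e+12 · 1.6177 ≈ 2.363e+12 m = 2.363 Tm.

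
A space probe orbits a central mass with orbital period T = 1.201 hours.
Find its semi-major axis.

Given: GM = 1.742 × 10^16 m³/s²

Convert to SI: T = 1.201 hours = 4323.6 s.
Invert Kepler's third law: a = (GM · T² / (4π²))^(1/3).
Substituting T = 4323.6 s and GM = 1.742e+16 m³/s²:
a = (1.742e+16 · (4323.6)² / (4π²))^(1/3) m
a ≈ 2.021e+07 m = 20.21 Mm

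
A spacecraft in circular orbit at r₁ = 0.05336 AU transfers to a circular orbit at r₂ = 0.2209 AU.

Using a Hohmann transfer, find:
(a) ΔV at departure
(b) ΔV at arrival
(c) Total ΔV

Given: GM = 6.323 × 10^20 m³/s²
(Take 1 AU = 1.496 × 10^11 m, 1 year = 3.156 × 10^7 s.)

Convert to SI: r₁ = 0.05336 AU = 7.98266e+09 m; r₂ = 0.2209 AU = 3.30466e+10 m.
Transfer semi-major axis: a_t = (r₁ + r₂)/2 = (7.98266e+09 + 3.30466e+10)/2 = 2.05146e+10 m.
Circular speeds: v₁ = √(GM/r₁) = 281441 m/s, v₂ = √(GM/r₂) = 138324 m/s.
Transfer speeds (vis-viva v² = GM(2/r − 1/a_t)): v₁ᵗ = 357207 m/s, v₂ᵗ = 86285.9 m/s.
(a) ΔV₁ = |v₁ᵗ − v₁| ≈ 7.577e+04 m/s = 15.98 AU/year.
(b) ΔV₂ = |v₂ − v₂ᵗ| ≈ 5.204e+04 m/s = 10.98 AU/year.
(c) ΔV_total = ΔV₁ + ΔV₂ ≈ 1.278e+05 m/s = 26.96 AU/year.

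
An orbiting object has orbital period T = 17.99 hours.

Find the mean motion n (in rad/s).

Convert to SI: T = 17.99 hours = 64764 s.
n = 2π / T.
n = 2π / 64764 s ≈ 9.702e-05 rad/s.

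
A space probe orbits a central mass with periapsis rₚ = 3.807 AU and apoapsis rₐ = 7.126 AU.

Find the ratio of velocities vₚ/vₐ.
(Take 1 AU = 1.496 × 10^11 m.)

Convert to SI: rₚ = 3.807 AU = 5.69527e+11 m; rₐ = 7.126 AU = 1.06605e+12 m.
Conservation of angular momentum gives rₚvₚ = rₐvₐ, so vₚ/vₐ = rₐ/rₚ.
vₚ/vₐ = 1.06605e+12 / 5.69527e+11 ≈ 1.872.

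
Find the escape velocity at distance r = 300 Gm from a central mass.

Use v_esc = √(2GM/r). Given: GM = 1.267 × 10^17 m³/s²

Convert to SI: r = 300 Gm = 3e+11 m.
Escape velocity comes from setting total energy to zero: ½v² − GM/r = 0 ⇒ v_esc = √(2GM / r).
v_esc = √(2 · 1.267e+17 / 3e+11) m/s ≈ 919.1 m/s = 919.1 m/s.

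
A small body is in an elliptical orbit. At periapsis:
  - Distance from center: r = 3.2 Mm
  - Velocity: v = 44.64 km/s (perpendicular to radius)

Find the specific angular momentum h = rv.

Convert to SI: r = 3.2 Mm = 3.2e+06 m; v = 44.64 km/s = 44640 m/s.
With v perpendicular to r, h = r · v.
h = 3.2e+06 · 44640 m²/s ≈ 1.428e+11 m²/s.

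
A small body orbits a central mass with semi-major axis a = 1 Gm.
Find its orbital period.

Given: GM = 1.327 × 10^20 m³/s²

Convert to SI: a = 1 Gm = 1e+09 m.
Kepler's third law: T = 2π √(a³ / GM).
Substituting a = 1e+09 m and GM = 1.327e+20 m³/s²:
T = 2π √((1e+09)³ / 1.327e+20) s
T ≈ 1.725e+04 s = 4.791 hours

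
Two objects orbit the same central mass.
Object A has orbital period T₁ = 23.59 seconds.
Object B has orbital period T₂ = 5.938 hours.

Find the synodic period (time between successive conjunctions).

Convert to SI: T₂ = 5.938 hours = 21376.8 s.
T_syn = |T₁ · T₂ / (T₁ − T₂)|.
T_syn = |23.59 · 21376.8 / (23.59 − 21376.8)| s ≈ 23.62 s = 23.62 seconds.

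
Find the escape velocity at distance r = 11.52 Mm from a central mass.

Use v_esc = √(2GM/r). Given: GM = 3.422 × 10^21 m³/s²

Convert to SI: r = 11.52 Mm = 1.152e+07 m.
Escape velocity comes from setting total energy to zero: ½v² − GM/r = 0 ⇒ v_esc = √(2GM / r).
v_esc = √(2 · 3.422e+21 / 1.152e+07) m/s ≈ 2.437e+07 m/s = 2.437e+04 km/s.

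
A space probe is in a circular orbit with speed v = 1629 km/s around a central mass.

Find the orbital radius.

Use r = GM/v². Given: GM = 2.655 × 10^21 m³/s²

Convert to SI: v = 1629 km/s = 1.629e+06 m/s.
For a circular orbit, v² = GM / r, so r = GM / v².
r = 2.655e+21 / (1.629e+06)² m ≈ 1.001e+09 m = 1.001 Gm.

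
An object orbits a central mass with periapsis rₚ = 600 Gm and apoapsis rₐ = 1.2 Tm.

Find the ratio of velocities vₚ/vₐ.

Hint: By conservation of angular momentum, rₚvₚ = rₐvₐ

Convert to SI: rₚ = 600 Gm = 6e+11 m; rₐ = 1.2 Tm = 1.2e+12 m.
Conservation of angular momentum gives rₚvₚ = rₐvₐ, so vₚ/vₐ = rₐ/rₚ.
vₚ/vₐ = 1.2e+12 / 6e+11 ≈ 2.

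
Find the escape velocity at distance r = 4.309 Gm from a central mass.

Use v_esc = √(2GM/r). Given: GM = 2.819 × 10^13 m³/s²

Convert to SI: r = 4.309 Gm = 4.309e+09 m.
Escape velocity comes from setting total energy to zero: ½v² − GM/r = 0 ⇒ v_esc = √(2GM / r).
v_esc = √(2 · 2.819e+13 / 4.309e+09) m/s ≈ 114.4 m/s = 114.4 m/s.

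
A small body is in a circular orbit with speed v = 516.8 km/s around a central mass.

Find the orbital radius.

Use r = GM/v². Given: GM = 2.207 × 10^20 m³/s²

Convert to SI: v = 516.8 km/s = 516800 m/s.
For a circular orbit, v² = GM / r, so r = GM / v².
r = 2.207e+20 / (516800)² m ≈ 8.263e+08 m = 8.263 × 10^8 m.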